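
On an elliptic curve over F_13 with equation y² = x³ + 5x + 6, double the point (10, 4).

(9, 0)

tangent at (10, 4): λ = (3·10² + 5)/(2·4) ≡ 6/8. 8⁻¹ ≡ 5 (mod 13) since 8·5 = 40 ≡ 1, so λ ≡ 6·5 ≡ 4.
  x = λ² - 10 - 10 = 16 - 20 ≡ 9; y = λ·(10 - 9) - 4 ≡ 0. → (9, 0)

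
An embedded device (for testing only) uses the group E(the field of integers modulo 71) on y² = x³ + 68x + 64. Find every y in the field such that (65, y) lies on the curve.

x³ + 68x + 64 = 279109 ≡ 8 (mod 71).
Square roots of 8 mod 71: 24 and 47 (since 24² = 576 ≡ 8).

24, 47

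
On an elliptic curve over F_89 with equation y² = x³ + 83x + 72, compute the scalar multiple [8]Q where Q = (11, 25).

Repeated addition: build up to 8Q.
2Q: tangent at (11, 25): λ = (3·11² + 83)/(2·25) ≡ 1/50. 50⁻¹ ≡ 73 (mod 89) since 50·73 = 3650 ≡ 1, so λ ≡ 1·73 ≡ 73.
  x = λ² - 11 - 11 = 5329 - 22 ≡ 56; y = λ·(11 - 56) - 25 ≡ 72. → (56, 72)
3Q: (56, 72) + (11, 25). λ = (25 - 72)/(11 - 56) ≡ 42/44 mod 89. 44⁻¹ ≡ 87 (mod 89) since 44·87 = 3828 ≡ 1, so λ ≡ 5.
  x = λ² - 56 - 11 = 25 - 67 ≡ 47; y = λ·(56 - 47) - 72 ≡ 62. → (47, 62)
4Q: (47, 62) + (11, 25). λ = (25 - 62)/(11 - 47) ≡ 52/53 mod 89. 53⁻¹ ≡ 42 (mod 89), so λ ≡ 48.
  x = λ² - 47 - 11 = 2304 - 58 ≡ 21; y = λ·(47 - 21) - 62 ≡ 29. → (21, 29)
5Q: (21, 29) + (11, 25). λ = (25 - 29)/(11 - 21) ≡ 85/79 mod 89. 79⁻¹ ≡ 80 (mod 89), so λ ≡ 36.
  x = λ² - 21 - 11 = 1296 - 32 ≡ 18; y = λ·(21 - 18) - 29 ≡ 79. → (18, 79)
6Q: (18, 79) + (11, 25). λ = (25 - 79)/(11 - 18) ≡ 35/82 mod 89. 82⁻¹ ≡ 38 (mod 89), so λ ≡ 84.
  x = λ² - 18 - 11 = 7056 - 29 ≡ 85; y = λ·(18 - 85) - 79 ≡ 78. → (85, 78)
7Q: (85, 78) + (11, 25). λ = (25 - 78)/(11 - 85) ≡ 36/15 mod 89. 15⁻¹ ≡ 6 (mod 89), so λ ≡ 38.
  x = λ² - 85 - 11 = 1444 - 96 ≡ 13; y = λ·(85 - 13) - 78 ≡ 77. → (13, 77)
8Q: (13, 77) + (11, 25). λ = (25 - 77)/(11 - 13) ≡ 37/87 mod 89. 87⁻¹ ≡ 44 (mod 89), so λ ≡ 26.
  x = λ² - 13 - 11 = 676 - 24 ≡ 29; y = λ·(13 - 29) - 77 ≡ 41. → (29, 41)

(29, 41)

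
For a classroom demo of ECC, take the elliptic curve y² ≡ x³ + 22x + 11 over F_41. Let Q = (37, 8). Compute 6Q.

(37, 8)

Repeated addition: build up to 6Q.
2Q: tangent at (37, 8): λ = (3·37² + 22)/(2·8) ≡ 29/16. 16⁻¹ ≡ 18 (mod 41), so λ ≡ 29·18 ≡ 30.
  x = λ² - 37 - 37 = 900 - 74 ≡ 6; y = λ·(37 - 6) - 8 ≡ 20. → (6, 20)
3Q: (6, 20) + (37, 8). λ = (8 - 20)/(37 - 6) ≡ 29/31 mod 41. 31⁻¹ ≡ 4 (mod 41) since 31·4 = 124 ≡ 1, so λ ≡ 34.
  x = λ² - 6 - 37 = 1156 - 43 ≡ 6; y = λ·(6 - 6) - 20 ≡ 21. → (6, 21)
4Q: (6, 21) + (37, 8). λ = (8 - 21)/(37 - 6) ≡ 28/31 mod 41. 31⁻¹ ≡ 4 (mod 41), so λ ≡ 30.
  x = λ² - 6 - 37 = 900 - 43 ≡ 37; y = λ·(6 - 37) - 21 ≡ 33. → (37, 33)
5Q: (37, 33) + (37, 8): same x and y₁ ≡ -y₂, so the sum is O.
6Q: O + (37, 8) = (37, 8) (identity).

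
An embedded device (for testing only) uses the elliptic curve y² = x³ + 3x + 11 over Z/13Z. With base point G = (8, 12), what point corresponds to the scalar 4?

Double-and-add on 4 = (100)₂. Start with G = (8, 12) for the leading 1-bit.
double: tangent at (8, 12): λ = (3·8² + 3)/(2·12) ≡ 0/11. 11⁻¹ ≡ 6 (mod 13), so λ ≡ 0·6 ≡ 0.
  x = λ² - 8 - 8 = 0 - 16 ≡ 10; y = λ·(8 - 10) - 12 ≡ 1. → (10, 1)
double: tangent at (10, 1): λ = (3·10² + 3)/(2·1) ≡ 4/2. 2⁻¹ ≡ 7 (mod 13), so λ ≡ 4·7 ≡ 2.
  x = λ² - 10 - 10 = 4 - 20 ≡ 10; y = λ·(10 - 10) - 1 ≡ 12. → (10, 12)

(10, 12)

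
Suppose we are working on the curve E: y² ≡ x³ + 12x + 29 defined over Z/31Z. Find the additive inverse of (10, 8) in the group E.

-(10, 8) = (10, -8 mod 31) = (10, 23).

(10, 23)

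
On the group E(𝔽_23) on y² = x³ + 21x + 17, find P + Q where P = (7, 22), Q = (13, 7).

(15, 21)

(7, 22) + (13, 7). λ = (7 - 22)/(13 - 7) ≡ 8/6 mod 23. 6⁻¹ ≡ 4 (mod 23) since 6·4 = 24 ≡ 1, so λ ≡ 9.
  x = λ² - 7 - 13 = 81 - 20 ≡ 15; y = λ·(7 - 15) - 22 ≡ 21. → (15, 21)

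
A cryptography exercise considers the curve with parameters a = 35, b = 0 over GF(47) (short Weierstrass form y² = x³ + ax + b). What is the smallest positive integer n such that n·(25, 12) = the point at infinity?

3

2P: tangent at (25, 12): λ = (3·25² + 35)/(2·12) ≡ 30/24. 24⁻¹ ≡ 2 (mod 47), so λ ≡ 30·2 ≡ 13.
  x = λ² - 25 - 25 = 169 - 50 ≡ 25; y = λ·(25 - 25) - 12 ≡ 35. → (25, 35)
3P: (25, 35) + (25, 12): same x and y₁ ≡ -y₂, so the sum is the point at infinity.
3P = the point at infinity, so the order is 3.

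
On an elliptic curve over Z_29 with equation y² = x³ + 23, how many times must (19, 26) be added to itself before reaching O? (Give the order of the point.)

2P: tangent at (19, 26): λ = (3·19² + 0)/(2·26) ≡ 10/23. 23⁻¹ ≡ 24 (mod 29), so λ ≡ 10·24 ≡ 8.
  x = λ² - 19 - 19 = 64 - 38 ≡ 26; y = λ·(19 - 26) - 26 ≡ 5. → (26, 5)
3P: (26, 5) + (19, 26). λ = (26 - 5)/(19 - 26) ≡ 21/22 mod 29. 22⁻¹ ≡ 4 (mod 29) since 22·4 = 88 ≡ 1, so λ ≡ 26.
  x = λ² - 26 - 19 = 676 - 45 ≡ 22; y = λ·(26 - 22) - 5 ≡ 12. → (22, 12)
4P: (22, 12) + (19, 26). λ = (26 - 12)/(19 - 22) ≡ 14/26 mod 29. 26⁻¹ ≡ 19 (mod 29), so λ ≡ 5.
  x = λ² - 22 - 19 = 25 - 41 ≡ 13; y = λ·(22 - 13) - 12 ≡ 4. → (13, 4)
5P: (13, 4) + (19, 26). λ = (26 - 4)/(19 - 13) ≡ 22/6 mod 29. 6⁻¹ ≡ 5 (mod 29), so λ ≡ 23.
  x = λ² - 13 - 19 = 529 - 32 ≡ 4; y = λ·(13 - 4) - 4 ≡ 0. → (4, 0)
6P: (4, 0) + (19, 26). λ = (26 - 0)/(19 - 4) ≡ 26/15 mod 29. 15⁻¹ ≡ 2 (mod 29) since 15·2 = 30 ≡ 1, so λ ≡ 23.
  x = λ² - 4 - 19 = 529 - 23 ≡ 13; y = λ·(4 - 13) - 0 ≡ 25. → (13, 25)
7P: (13, 25) + (19, 26). λ = (26 - 25)/(19 - 13) ≡ 1/6 mod 29. 6⁻¹ ≡ 5 (mod 29), so λ ≡ 5.
  x = λ² - 13 - 19 = 25 - 32 ≡ 22; y = λ·(13 - 22) - 25 ≡ 17. → (22, 17)
8P: (22, 17) + (19, 26). λ = (26 - 17)/(19 - 22) ≡ 9/26 mod 29. 26⁻¹ ≡ 19 (mod 29) since 26·19 = 494 ≡ 1, so λ ≡ 26.
  x = λ² - 22 - 19 = 676 - 41 ≡ 26; y = λ·(22 - 26) - 17 ≡ 24. → (26, 24)
9P: (26, 24) + (19, 26). λ = (26 - 24)/(19 - 26) ≡ 2/22 mod 29. 22⁻¹ ≡ 4 (mod 29) since 22·4 = 88 ≡ 1, so λ ≡ 8.
  x = λ² - 26 - 19 = 64 - 45 ≡ 19; y = λ·(26 - 19) - 24 ≡ 3. → (19, 3)
10P: (19, 3) + (19, 26): same x and y₁ ≡ -y₂, so the sum is O.
10P = O, so the order is 10.

10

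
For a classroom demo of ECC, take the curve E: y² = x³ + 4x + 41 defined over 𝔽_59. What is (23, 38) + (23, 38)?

(32, 29)

tangent at (23, 38): λ = (3·23² + 4)/(2·38) ≡ 57/17. 17⁻¹ ≡ 7 (mod 59), so λ ≡ 57·7 ≡ 45.
  x = λ² - 23 - 23 = 2025 - 46 ≡ 32; y = λ·(23 - 32) - 38 ≡ 29. → (32, 29)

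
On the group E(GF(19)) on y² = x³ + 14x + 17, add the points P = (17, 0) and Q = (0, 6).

(11, 18)

(17, 0) + (0, 6). λ = (6 - 0)/(0 - 17) ≡ 6/2 mod 19. 2⁻¹ ≡ 10 (mod 19), so λ ≡ 3.
  x = λ² - 17 - 0 = 9 - 17 ≡ 11; y = λ·(17 - 11) - 0 ≡ 18. → (11, 18)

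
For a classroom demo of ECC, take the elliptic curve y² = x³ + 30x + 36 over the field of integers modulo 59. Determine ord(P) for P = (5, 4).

4

2P: tangent at (5, 4): λ = (3·5² + 30)/(2·4) ≡ 46/8. 8⁻¹ ≡ 37 (mod 59) since 8·37 = 296 ≡ 1, so λ ≡ 46·37 ≡ 50.
  x = λ² - 5 - 5 = 2500 - 10 ≡ 12; y = λ·(5 - 12) - 4 ≡ 0. → (12, 0)
3P: (12, 0) + (5, 4). λ = (4 - 0)/(5 - 12) ≡ 4/52 mod 59. 52⁻¹ ≡ 42 (mod 59) since 52·42 = 2184 ≡ 1, so λ ≡ 50.
  x = λ² - 12 - 5 = 2500 - 17 ≡ 5; y = λ·(12 - 5) - 0 ≡ 55. → (5, 55)
4P: (5, 55) + (5, 4): same x and y₁ ≡ -y₂, so the sum is ∞.
4P = ∞, so the order is 4.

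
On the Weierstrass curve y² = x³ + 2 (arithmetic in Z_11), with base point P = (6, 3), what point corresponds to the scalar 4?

Double-and-add on 4 = (100)₂. Start with P = (6, 3) for the leading 1-bit.
double: tangent at (6, 3): λ = (3·6² + 0)/(2·3) ≡ 9/6. 6⁻¹ ≡ 2 (mod 11), so λ ≡ 9·2 ≡ 7.
  x = λ² - 6 - 6 = 49 - 12 ≡ 4; y = λ·(6 - 4) - 3 ≡ 0. → (4, 0)
double: (4, 0) + (4, 0): same x and y₁ ≡ -y₂, so the sum is O.

O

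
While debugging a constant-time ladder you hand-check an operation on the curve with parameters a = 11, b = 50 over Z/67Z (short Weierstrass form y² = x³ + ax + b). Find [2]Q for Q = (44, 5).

(47, 65)

tangent at (44, 5): λ = (3·44² + 11)/(2·5) ≡ 57/10. 10⁻¹ ≡ 47 (mod 67) since 10·47 = 470 ≡ 1, so λ ≡ 57·47 ≡ 66.
  x = λ² - 44 - 44 = 4356 - 88 ≡ 47; y = λ·(44 - 47) - 5 ≡ 65. → (47, 65)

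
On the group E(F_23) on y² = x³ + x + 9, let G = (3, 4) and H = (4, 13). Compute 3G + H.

First 3G:
Repeated addition: build up to 3G.
2G: tangent at (3, 4): λ = (3·3² + 1)/(2·4) ≡ 5/8. 8⁻¹ ≡ 3 (mod 23) since 8·3 = 24 ≡ 1, so λ ≡ 5·3 ≡ 15.
  x = λ² - 3 - 3 = 225 - 6 ≡ 12; y = λ·(3 - 12) - 4 ≡ 22. → (12, 22)
3G: (12, 22) + (3, 4). λ = (4 - 22)/(3 - 12) ≡ 5/14 mod 23. 14⁻¹ ≡ 5 (mod 23) since 14·5 = 70 ≡ 1, so λ ≡ 2.
  x = λ² - 12 - 3 = 4 - 15 ≡ 12; y = λ·(12 - 12) - 22 ≡ 1. → (12, 1)
3G = (12, 1).
Finally 3G + H:
(12, 1) + (4, 13). λ = (13 - 1)/(4 - 12) ≡ 12/15 mod 23. 15⁻¹ ≡ 20 (mod 23) since 15·20 = 300 ≡ 1, so λ ≡ 10.
  x = λ² - 12 - 4 = 100 - 16 ≡ 15; y = λ·(12 - 15) - 1 ≡ 15. → (15, 15)

(15, 15)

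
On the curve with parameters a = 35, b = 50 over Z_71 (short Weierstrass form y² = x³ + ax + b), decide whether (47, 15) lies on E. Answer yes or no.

yes

y² = 15² ≡ 12; x³ + 35x + 50 = 105518 ≡ 12 (mod 71). 12 = 12.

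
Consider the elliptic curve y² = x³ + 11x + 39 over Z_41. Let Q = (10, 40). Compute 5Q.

Repeated addition: build up to 5Q.
2Q: tangent at (10, 40): λ = (3·10² + 11)/(2·40) ≡ 24/39. 39⁻¹ ≡ 20 (mod 41) since 39·20 = 780 ≡ 1, so λ ≡ 24·20 ≡ 29.
  x = λ² - 10 - 10 = 841 - 20 ≡ 1; y = λ·(10 - 1) - 40 ≡ 16. → (1, 16)
3Q: (1, 16) + (10, 40). λ = (40 - 16)/(10 - 1) ≡ 24/9 mod 41. 9⁻¹ ≡ 32 (mod 41) since 9·32 = 288 ≡ 1, so λ ≡ 30.
  x = λ² - 1 - 10 = 900 - 11 ≡ 28; y = λ·(1 - 28) - 16 ≡ 35. → (28, 35)
4Q: (28, 35) + (10, 40). λ = (40 - 35)/(10 - 28) ≡ 5/23 mod 41. 23⁻¹ ≡ 25 (mod 41), so λ ≡ 2.
  x = λ² - 28 - 10 = 4 - 38 ≡ 7; y = λ·(28 - 7) - 35 ≡ 7. → (7, 7)
5Q: (7, 7) + (10, 40). λ = (40 - 7)/(10 - 7) ≡ 33/3 mod 41. 3⁻¹ ≡ 14 (mod 41), so λ ≡ 11.
  x = λ² - 7 - 10 = 121 - 17 ≡ 22; y = λ·(7 - 22) - 7 ≡ 33. → (22, 33)

(22, 33)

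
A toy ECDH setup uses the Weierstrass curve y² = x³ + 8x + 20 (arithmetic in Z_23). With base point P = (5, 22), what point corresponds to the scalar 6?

Repeated addition: build up to 6P.
2P: tangent at (5, 22): λ = (3·5² + 8)/(2·22) ≡ 14/21. 21⁻¹ ≡ 11 (mod 23), so λ ≡ 14·11 ≡ 16.
  x = λ² - 5 - 5 = 256 - 10 ≡ 16; y = λ·(5 - 16) - 22 ≡ 9. → (16, 9)
3P: (16, 9) + (5, 22). λ = (22 - 9)/(5 - 16) ≡ 13/12 mod 23. 12⁻¹ ≡ 2 (mod 23), so λ ≡ 3.
  x = λ² - 16 - 5 = 9 - 21 ≡ 11; y = λ·(16 - 11) - 9 ≡ 6. → (11, 6)
4P: (11, 6) + (5, 22). λ = (22 - 6)/(5 - 11) ≡ 16/17 mod 23. 17⁻¹ ≡ 19 (mod 23), so λ ≡ 5.
  x = λ² - 11 - 5 = 25 - 16 ≡ 9; y = λ·(11 - 9) - 6 ≡ 4. → (9, 4)
5P: (9, 4) + (5, 22). λ = (22 - 4)/(5 - 9) ≡ 18/19 mod 23. 19⁻¹ ≡ 17 (mod 23) since 19·17 = 323 ≡ 1, so λ ≡ 7.
  x = λ² - 9 - 5 = 49 - 14 ≡ 12; y = λ·(9 - 12) - 4 ≡ 21. → (12, 21)
6P: (12, 21) + (5, 22). λ = (22 - 21)/(5 - 12) ≡ 1/16 mod 23. 16⁻¹ ≡ 13 (mod 23) since 16·13 = 208 ≡ 1, so λ ≡ 13.
  x = λ² - 12 - 5 = 169 - 17 ≡ 14; y = λ·(12 - 14) - 21 ≡ 22. → (14, 22)

(14, 22)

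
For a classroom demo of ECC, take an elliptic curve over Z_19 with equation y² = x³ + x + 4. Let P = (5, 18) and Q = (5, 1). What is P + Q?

The two points share x = 5 and their y-coordinates satisfy 18 + 1 ≡ 0 (mod 19), so they are inverses. Their sum is ∞.

O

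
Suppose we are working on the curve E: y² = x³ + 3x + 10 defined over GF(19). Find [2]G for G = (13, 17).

tangent at (13, 17): λ = (3·13² + 3)/(2·17) ≡ 16/15. 15⁻¹ ≡ 14 (mod 19) since 15·14 = 210 ≡ 1, so λ ≡ 16·14 ≡ 15.
  x = λ² - 13 - 13 = 225 - 26 ≡ 9; y = λ·(13 - 9) - 17 ≡ 5. → (9, 5)

(9, 5)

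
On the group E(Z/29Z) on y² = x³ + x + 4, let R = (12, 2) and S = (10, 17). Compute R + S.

(12, 2) + (10, 17). λ = (17 - 2)/(10 - 12) ≡ 15/27 mod 29. 27⁻¹ ≡ 14 (mod 29), so λ ≡ 7.
  x = λ² - 12 - 10 = 49 - 22 ≡ 27; y = λ·(12 - 27) - 2 ≡ 9. → (27, 9)

(27, 9)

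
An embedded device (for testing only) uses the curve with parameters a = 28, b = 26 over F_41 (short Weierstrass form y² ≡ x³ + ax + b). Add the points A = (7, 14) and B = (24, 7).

(7, 14) + (24, 7). λ = (7 - 14)/(24 - 7) ≡ 34/17 mod 41. 17⁻¹ ≡ 29 (mod 41), so λ ≡ 2.
  x = λ² - 7 - 24 = 4 - 31 ≡ 14; y = λ·(7 - 14) - 14 ≡ 13. → (14, 13)

(14, 13)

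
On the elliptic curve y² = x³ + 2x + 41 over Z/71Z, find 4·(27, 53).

(37, 28)

Write G = (27, 53).
Double-and-add on 4 = (100)₂. Start with G = (27, 53) for the leading 1-bit.
double: tangent at (27, 53): λ = (3·27² + 2)/(2·53) ≡ 59/35. 35⁻¹ ≡ 69 (mod 71) since 35·69 = 2415 ≡ 1, so λ ≡ 59·69 ≡ 24.
  x = λ² - 27 - 27 = 576 - 54 ≡ 25; y = λ·(27 - 25) - 53 ≡ 66. → (25, 66)
double: tangent at (25, 66): λ = (3·25² + 2)/(2·66) ≡ 31/61. 61⁻¹ ≡ 7 (mod 71), so λ ≡ 31·7 ≡ 4.
  x = λ² - 25 - 25 = 16 - 50 ≡ 37; y = λ·(25 - 37) - 66 ≡ 28. → (37, 28)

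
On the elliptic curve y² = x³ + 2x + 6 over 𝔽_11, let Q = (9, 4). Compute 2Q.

(5, 3)

tangent at (9, 4): λ = (3·9² + 2)/(2·4) ≡ 3/8. 8⁻¹ ≡ 7 (mod 11) since 8·7 = 56 ≡ 1, so λ ≡ 3·7 ≡ 10.
  x = λ² - 9 - 9 = 100 - 18 ≡ 5; y = λ·(9 - 5) - 4 ≡ 3. → (5, 3)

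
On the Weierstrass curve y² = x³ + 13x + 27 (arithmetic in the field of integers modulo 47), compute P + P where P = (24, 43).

tangent at (24, 43): λ = (3·24² + 13)/(2·43) ≡ 2/39. 39⁻¹ ≡ 41 (mod 47), so λ ≡ 2·41 ≡ 35.
  x = λ² - 24 - 24 = 1225 - 48 ≡ 2; y = λ·(24 - 2) - 43 ≡ 22. → (2, 22)

(2, 22)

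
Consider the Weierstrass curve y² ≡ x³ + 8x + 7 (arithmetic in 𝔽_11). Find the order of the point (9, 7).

7

2P: tangent at (9, 7): λ = (3·9² + 8)/(2·7) ≡ 9/3. 3⁻¹ ≡ 4 (mod 11) since 3·4 = 12 ≡ 1, so λ ≡ 9·4 ≡ 3.
  x = λ² - 9 - 9 = 9 - 18 ≡ 2; y = λ·(9 - 2) - 7 ≡ 3. → (2, 3)
3P: (2, 3) + (9, 7). λ = (7 - 3)/(9 - 2) ≡ 4/7 mod 11. 7⁻¹ ≡ 8 (mod 11), so λ ≡ 10.
  x = λ² - 2 - 9 = 100 - 11 ≡ 1; y = λ·(2 - 1) - 3 ≡ 7. → (1, 7)
4P: (1, 7) + (9, 7). λ = (7 - 7)/(9 - 1) ≡ 0/8 mod 11. 8⁻¹ ≡ 7 (mod 11), so λ ≡ 0.
  x = λ² - 1 - 9 = 0 - 10 ≡ 1; y = λ·(1 - 1) - 7 ≡ 4. → (1, 4)
5P: (1, 4) + (9, 7). λ = (7 - 4)/(9 - 1) ≡ 3/8 mod 11. 8⁻¹ ≡ 7 (mod 11) since 8·7 = 56 ≡ 1, so λ ≡ 10.
  x = λ² - 1 - 9 = 100 - 10 ≡ 2; y = λ·(1 - 2) - 4 ≡ 8. → (2, 8)
6P: (2, 8) + (9, 7). λ = (7 - 8)/(9 - 2) ≡ 10/7 mod 11. 7⁻¹ ≡ 8 (mod 11), so λ ≡ 3.
  x = λ² - 2 - 9 = 9 - 11 ≡ 9; y = λ·(2 - 9) - 8 ≡ 4. → (9, 4)
7P: (9, 4) + (9, 7): same x and y₁ ≡ -y₂, so the sum is O.
7P = O, so the order is 7.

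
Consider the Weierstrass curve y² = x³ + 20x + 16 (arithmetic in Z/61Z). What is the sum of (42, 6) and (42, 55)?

O

The two points share x = 42 and their y-coordinates satisfy 6 + 55 ≡ 0 (mod 61), so they are inverses. Their sum is ∞.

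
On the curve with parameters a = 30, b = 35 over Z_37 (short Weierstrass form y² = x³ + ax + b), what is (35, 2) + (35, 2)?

tangent at (35, 2): λ = (3·35² + 30)/(2·2) ≡ 5/4. 4⁻¹ ≡ 28 (mod 37), so λ ≡ 5·28 ≡ 29.
  x = λ² - 35 - 35 = 841 - 70 ≡ 31; y = λ·(35 - 31) - 2 ≡ 3. → (31, 3)

(31, 3)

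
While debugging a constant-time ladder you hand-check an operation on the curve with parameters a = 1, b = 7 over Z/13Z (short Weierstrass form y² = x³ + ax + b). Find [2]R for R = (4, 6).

tangent at (4, 6): λ = (3·4² + 1)/(2·6) ≡ 10/12. 12⁻¹ ≡ 12 (mod 13), so λ ≡ 10·12 ≡ 3.
  x = λ² - 4 - 4 = 9 - 8 ≡ 1; y = λ·(4 - 1) - 6 ≡ 3. → (1, 3)

(1, 3)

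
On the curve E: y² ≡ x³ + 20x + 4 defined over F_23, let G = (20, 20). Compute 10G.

(6, 8)

Repeated addition: build up to 10G.
2G: tangent at (20, 20): λ = (3·20² + 20)/(2·20) ≡ 1/17. 17⁻¹ ≡ 19 (mod 23) since 17·19 = 323 ≡ 1, so λ ≡ 1·19 ≡ 19.
  x = λ² - 20 - 20 = 361 - 40 ≡ 22; y = λ·(20 - 22) - 20 ≡ 11. → (22, 11)
3G: (22, 11) + (20, 20). λ = (20 - 11)/(20 - 22) ≡ 9/21 mod 23. 21⁻¹ ≡ 11 (mod 23), so λ ≡ 7.
  x = λ² - 22 - 20 = 49 - 42 ≡ 7; y = λ·(22 - 7) - 11 ≡ 2. → (7, 2)
4G: (7, 2) + (20, 20). λ = (20 - 2)/(20 - 7) ≡ 18/13 mod 23. 13⁻¹ ≡ 16 (mod 23), so λ ≡ 12.
  x = λ² - 7 - 20 = 144 - 27 ≡ 2; y = λ·(7 - 2) - 2 ≡ 12. → (2, 12)
5G: (2, 12) + (20, 20). λ = (20 - 12)/(20 - 2) ≡ 8/18 mod 23. 18⁻¹ ≡ 9 (mod 23), so λ ≡ 3.
  x = λ² - 2 - 20 = 9 - 22 ≡ 10; y = λ·(2 - 10) - 12 ≡ 10. → (10, 10)
6G: (10, 10) + (20, 20). λ = (20 - 10)/(20 - 10) ≡ 10/10 mod 23. 10⁻¹ ≡ 7 (mod 23), so λ ≡ 1.
  x = λ² - 10 - 20 = 1 - 30 ≡ 17; y = λ·(10 - 17) - 10 ≡ 6. → (17, 6)
7G: (17, 6) + (20, 20). λ = (20 - 6)/(20 - 17) ≡ 14/3 mod 23. 3⁻¹ ≡ 8 (mod 23) since 3·8 = 24 ≡ 1, so λ ≡ 20.
  x = λ² - 17 - 20 = 400 - 37 ≡ 18; y = λ·(17 - 18) - 6 ≡ 20. → (18, 20)
8G: (18, 20) + (20, 20). λ = (20 - 20)/(20 - 18) ≡ 0/2 mod 23. 2⁻¹ ≡ 12 (mod 23) since 2·12 = 24 ≡ 1, so λ ≡ 0.
  x = λ² - 18 - 20 = 0 - 38 ≡ 8; y = λ·(18 - 8) - 20 ≡ 3. → (8, 3)
9G: (8, 3) + (20, 20). λ = (20 - 3)/(20 - 8) ≡ 17/12 mod 23. 12⁻¹ ≡ 2 (mod 23), so λ ≡ 11.
  x = λ² - 8 - 20 = 121 - 28 ≡ 1; y = λ·(8 - 1) - 3 ≡ 5. → (1, 5)
10G: (1, 5) + (20, 20). λ = (20 - 5)/(20 - 1) ≡ 15/19 mod 23. 19⁻¹ ≡ 17 (mod 23), so λ ≡ 2.
  x = λ² - 1 - 20 = 4 - 21 ≡ 6; y = λ·(1 - 6) - 5 ≡ 8. → (6, 8)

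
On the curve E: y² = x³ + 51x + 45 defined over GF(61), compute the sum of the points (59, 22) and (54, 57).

(59, 22) + (54, 57). λ = (57 - 22)/(54 - 59) ≡ 35/56 mod 61. 56⁻¹ ≡ 12 (mod 61), so λ ≡ 54.
  x = λ² - 59 - 54 = 2916 - 113 ≡ 58; y = λ·(59 - 58) - 22 ≡ 32. → (58, 32)

(58, 32)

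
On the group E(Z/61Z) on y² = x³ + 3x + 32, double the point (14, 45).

(24, 52)

tangent at (14, 45): λ = (3·14² + 3)/(2·45) ≡ 42/29. 29⁻¹ ≡ 40 (mod 61), so λ ≡ 42·40 ≡ 33.
  x = λ² - 14 - 14 = 1089 - 28 ≡ 24; y = λ·(14 - 24) - 45 ≡ 52. → (24, 52)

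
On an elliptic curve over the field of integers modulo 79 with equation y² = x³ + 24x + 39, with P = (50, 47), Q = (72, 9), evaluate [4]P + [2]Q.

First 4P:
Repeated addition: build up to 4P.
2P: tangent at (50, 47): λ = (3·50² + 24)/(2·47) ≡ 19/15. 15⁻¹ ≡ 58 (mod 79) since 15·58 = 870 ≡ 1, so λ ≡ 19·58 ≡ 75.
  x = λ² - 50 - 50 = 5625 - 100 ≡ 74; y = λ·(50 - 74) - 47 ≡ 49. → (74, 49)
3P: (74, 49) + (50, 47). λ = (47 - 49)/(50 - 74) ≡ 77/55 mod 79. 55⁻¹ ≡ 23 (mod 79), so λ ≡ 33.
  x = λ² - 74 - 50 = 1089 - 124 ≡ 17; y = λ·(74 - 17) - 49 ≡ 15. → (17, 15)
4P: (17, 15) + (50, 47). λ = (47 - 15)/(50 - 17) ≡ 32/33 mod 79. 33⁻¹ ≡ 12 (mod 79) since 33·12 = 396 ≡ 1, so λ ≡ 68.
  x = λ² - 17 - 50 = 4624 - 67 ≡ 54; y = λ·(17 - 54) - 15 ≡ 76. → (54, 76)
4P = (54, 76).
Next 2Q:
Repeated addition: build up to 2Q.
2Q: tangent at (72, 9): λ = (3·72² + 24)/(2·9) ≡ 13/18. 18⁻¹ ≡ 22 (mod 79) since 18·22 = 396 ≡ 1, so λ ≡ 13·22 ≡ 49.
  x = λ² - 72 - 72 = 2401 - 144 ≡ 45; y = λ·(72 - 45) - 9 ≡ 50. → (45, 50)
2Q = (45, 50).
Finally 4P + 2Q:
(54, 76) + (45, 50). λ = (50 - 76)/(45 - 54) ≡ 53/70 mod 79. 70⁻¹ ≡ 35 (mod 79), so λ ≡ 38.
  x = λ² - 54 - 45 = 1444 - 99 ≡ 2; y = λ·(54 - 2) - 76 ≡ 4. → (2, 4)

(2, 4)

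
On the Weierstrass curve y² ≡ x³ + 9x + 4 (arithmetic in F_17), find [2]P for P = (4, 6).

(5, 2)

tangent at (4, 6): λ = (3·4² + 9)/(2·6) ≡ 6/12. 12⁻¹ ≡ 10 (mod 17) since 12·10 = 120 ≡ 1, so λ ≡ 6·10 ≡ 9.
  x = λ² - 4 - 4 = 81 - 8 ≡ 5; y = λ·(4 - 5) - 6 ≡ 2. → (5, 2)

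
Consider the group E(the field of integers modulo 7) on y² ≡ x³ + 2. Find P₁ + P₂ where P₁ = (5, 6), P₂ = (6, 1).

(0, 4)

(5, 6) + (6, 1). λ = (1 - 6)/(6 - 5) ≡ 2/1 mod 7. 1⁻¹ ≡ 1 (mod 7) since 1·1 = 1 ≡ 1, so λ ≡ 2.
  x = λ² - 5 - 6 = 4 - 11 ≡ 0; y = λ·(5 - 0) - 6 ≡ 4. → (0, 4)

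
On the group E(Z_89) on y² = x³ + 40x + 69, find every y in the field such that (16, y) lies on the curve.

x³ + 40x + 69 = 4805 ≡ 88 (mod 89).
Square roots of 88 mod 89: 34 and 55 (since 34² = 1156 ≡ 88).

34, 55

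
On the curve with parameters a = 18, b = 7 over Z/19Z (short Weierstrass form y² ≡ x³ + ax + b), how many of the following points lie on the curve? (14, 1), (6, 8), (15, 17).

(14, 1): 1² ≡ 1, rhs ≡ 1 → on.
(6, 8): 8² ≡ 7, rhs ≡ 8 → off.
(15, 17): 17² ≡ 4, rhs ≡ 4 → on.

2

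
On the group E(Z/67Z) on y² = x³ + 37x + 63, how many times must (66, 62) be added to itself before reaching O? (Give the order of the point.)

10

2P: tangent at (66, 62): λ = (3·66² + 37)/(2·62) ≡ 40/57. 57⁻¹ ≡ 20 (mod 67) since 57·20 = 1140 ≡ 1, so λ ≡ 40·20 ≡ 63.
  x = λ² - 66 - 66 = 3969 - 132 ≡ 18; y = λ·(66 - 18) - 62 ≡ 14. → (18, 14)
3P: (18, 14) + (66, 62). λ = (62 - 14)/(66 - 18) ≡ 48/48 mod 67. 48⁻¹ ≡ 7 (mod 67) since 48·7 = 336 ≡ 1, so λ ≡ 1.
  x = λ² - 18 - 66 = 1 - 84 ≡ 51; y = λ·(18 - 51) - 14 ≡ 20. → (51, 20)
4P: (51, 20) + (66, 62). λ = (62 - 20)/(66 - 51) ≡ 42/15 mod 67. 15⁻¹ ≡ 9 (mod 67) since 15·9 = 135 ≡ 1, so λ ≡ 43.
  x = λ² - 51 - 66 = 1849 - 117 ≡ 57; y = λ·(51 - 57) - 20 ≡ 57. → (57, 57)
5P: (57, 57) + (66, 62). λ = (62 - 57)/(66 - 57) ≡ 5/9 mod 67. 9⁻¹ ≡ 15 (mod 67), so λ ≡ 8.
  x = λ² - 57 - 66 = 64 - 123 ≡ 8; y = λ·(57 - 8) - 57 ≡ 0. → (8, 0)
6P: (8, 0) + (66, 62). λ = (62 - 0)/(66 - 8) ≡ 62/58 mod 67. 58⁻¹ ≡ 52 (mod 67) since 58·52 = 3016 ≡ 1, so λ ≡ 8.
  x = λ² - 8 - 66 = 64 - 74 ≡ 57; y = λ·(8 - 57) - 0 ≡ 10. → (57, 10)
7P: (57, 10) + (66, 62). λ = (62 - 10)/(66 - 57) ≡ 52/9 mod 67. 9⁻¹ ≡ 15 (mod 67), so λ ≡ 43.
  x = λ² - 57 - 66 = 1849 - 123 ≡ 51; y = λ·(57 - 51) - 10 ≡ 47. → (51, 47)
8P: (51, 47) + (66, 62). λ = (62 - 47)/(66 - 51) ≡ 15/15 mod 67. 15⁻¹ ≡ 9 (mod 67) since 15·9 = 135 ≡ 1, so λ ≡ 1.
  x = λ² - 51 - 66 = 1 - 117 ≡ 18; y = λ·(51 - 18) - 47 ≡ 53. → (18, 53)
9P: (18, 53) + (66, 62). λ = (62 - 53)/(66 - 18) ≡ 9/48 mod 67. 48⁻¹ ≡ 7 (mod 67) since 48·7 = 336 ≡ 1, so λ ≡ 63.
  x = λ² - 18 - 66 = 3969 - 84 ≡ 66; y = λ·(18 - 66) - 53 ≡ 5. → (66, 5)
10P: (66, 5) + (66, 62): same x and y₁ ≡ -y₂, so the sum is O.
10P = O, so the order is 10.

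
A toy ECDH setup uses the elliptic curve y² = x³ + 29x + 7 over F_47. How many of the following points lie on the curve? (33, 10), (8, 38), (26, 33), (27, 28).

1

(33, 10): 10² ≡ 6, rhs ≡ 6 → on.
(8, 38): 38² ≡ 34, rhs ≡ 46 → off.
(26, 33): 33² ≡ 8, rhs ≡ 7 → off.
(27, 28): 28² ≡ 32, rhs ≡ 28 → off.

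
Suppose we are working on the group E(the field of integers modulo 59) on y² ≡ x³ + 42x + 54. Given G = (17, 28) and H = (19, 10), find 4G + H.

(2, 21)

First 4G:
Double-and-add on 4 = (100)₂. Start with G = (17, 28) for the leading 1-bit.
double: tangent at (17, 28): λ = (3·17² + 42)/(2·28) ≡ 24/56. 56⁻¹ ≡ 39 (mod 59), so λ ≡ 24·39 ≡ 51.
  x = λ² - 17 - 17 = 2601 - 34 ≡ 30; y = λ·(17 - 30) - 28 ≡ 17. → (30, 17)
double: tangent at (30, 17): λ = (3·30² + 42)/(2·17) ≡ 28/34. 34⁻¹ ≡ 33 (mod 59), so λ ≡ 28·33 ≡ 39.
  x = λ² - 30 - 30 = 1521 - 60 ≡ 45; y = λ·(30 - 45) - 17 ≡ 47. → (45, 47)
4G = (45, 47).
Finally 4G + H:
(45, 47) + (19, 10). λ = (10 - 47)/(19 - 45) ≡ 22/33 mod 59. 33⁻¹ ≡ 34 (mod 59), so λ ≡ 40.
  x = λ² - 45 - 19 = 1600 - 64 ≡ 2; y = λ·(45 - 2) - 47 ≡ 21. → (2, 21)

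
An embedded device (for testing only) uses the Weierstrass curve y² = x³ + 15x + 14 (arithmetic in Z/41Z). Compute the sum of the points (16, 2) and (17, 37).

(3, 2)

(16, 2) + (17, 37). λ = (37 - 2)/(17 - 16) ≡ 35/1 mod 41. 1⁻¹ ≡ 1 (mod 41) since 1·1 = 1 ≡ 1, so λ ≡ 35.
  x = λ² - 16 - 17 = 1225 - 33 ≡ 3; y = λ·(16 - 3) - 2 ≡ 2. → (3, 2)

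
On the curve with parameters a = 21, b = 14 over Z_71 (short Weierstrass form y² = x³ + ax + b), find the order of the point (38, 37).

2P: tangent at (38, 37): λ = (3·38² + 21)/(2·37) ≡ 22/3. 3⁻¹ ≡ 24 (mod 71) since 3·24 = 72 ≡ 1, so λ ≡ 22·24 ≡ 31.
  x = λ² - 38 - 38 = 961 - 76 ≡ 33; y = λ·(38 - 33) - 37 ≡ 47. → (33, 47)
3P: (33, 47) + (38, 37). λ = (37 - 47)/(38 - 33) ≡ 61/5 mod 71. 5⁻¹ ≡ 57 (mod 71), so λ ≡ 69.
  x = λ² - 33 - 38 = 4761 - 71 ≡ 4; y = λ·(33 - 4) - 47 ≡ 37. → (4, 37)
4P: (4, 37) + (38, 37). λ = (37 - 37)/(38 - 4) ≡ 0/34 mod 71. 34⁻¹ ≡ 23 (mod 71), so λ ≡ 0.
  x = λ² - 4 - 38 = 0 - 42 ≡ 29; y = λ·(4 - 29) - 37 ≡ 34. → (29, 34)
5P: (29, 34) + (38, 37). λ = (37 - 34)/(38 - 29) ≡ 3/9 mod 71. 9⁻¹ ≡ 8 (mod 71) since 9·8 = 72 ≡ 1, so λ ≡ 24.
  x = λ² - 29 - 38 = 576 - 67 ≡ 12; y = λ·(29 - 12) - 34 ≡ 19. → (12, 19)
6P: (12, 19) + (38, 37). λ = (37 - 19)/(38 - 12) ≡ 18/26 mod 71. 26⁻¹ ≡ 41 (mod 71), so λ ≡ 28.
  x = λ² - 12 - 38 = 784 - 50 ≡ 24; y = λ·(12 - 24) - 19 ≡ 0. → (24, 0)
7P: (24, 0) + (38, 37). λ = (37 - 0)/(38 - 24) ≡ 37/14 mod 71. 14⁻¹ ≡ 66 (mod 71) since 14·66 = 924 ≡ 1, so λ ≡ 28.
  x = λ² - 24 - 38 = 784 - 62 ≡ 12; y = λ·(24 - 12) - 0 ≡ 52. → (12, 52)
8P: (12, 52) + (38, 37). λ = (37 - 52)/(38 - 12) ≡ 56/26 mod 71. 26⁻¹ ≡ 41 (mod 71), so λ ≡ 24.
  x = λ² - 12 - 38 = 576 - 50 ≡ 29; y = λ·(12 - 29) - 52 ≡ 37. → (29, 37)
9P: (29, 37) + (38, 37). λ = (37 - 37)/(38 - 29) ≡ 0/9 mod 71. 9⁻¹ ≡ 8 (mod 71), so λ ≡ 0.
  x = λ² - 29 - 38 = 0 - 67 ≡ 4; y = λ·(29 - 4) - 37 ≡ 34. → (4, 34)
10P: (4, 34) + (38, 37). λ = (37 - 34)/(38 - 4) ≡ 3/34 mod 71. 34⁻¹ ≡ 23 (mod 71), so λ ≡ 69.
  x = λ² - 4 - 38 = 4761 - 42 ≡ 33; y = λ·(4 - 33) - 34 ≡ 24. → (33, 24)
11P: (33, 24) + (38, 37). λ = (37 - 24)/(38 - 33) ≡ 13/5 mod 71. 5⁻¹ ≡ 57 (mod 71) since 5·57 = 285 ≡ 1, so λ ≡ 31.
  x = λ² - 33 - 38 = 961 - 71 ≡ 38; y = λ·(33 - 38) - 24 ≡ 34. → (38, 34)
12P: (38, 34) + (38, 37): same x and y₁ ≡ -y₂, so the sum is the point at infinity.
12P = the point at infinity, so the order is 12.

12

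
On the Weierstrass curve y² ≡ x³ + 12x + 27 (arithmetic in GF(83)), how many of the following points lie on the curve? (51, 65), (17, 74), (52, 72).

(51, 65): 65² ≡ 75, rhs ≡ 75 → on.
(17, 74): 74² ≡ 81, rhs ≡ 81 → on.
(52, 72): 72² ≡ 38, rhs ≡ 76 → off.

2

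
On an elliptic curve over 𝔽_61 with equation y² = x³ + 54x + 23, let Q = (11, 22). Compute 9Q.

Repeated addition: build up to 9Q.
2Q: tangent at (11, 22): λ = (3·11² + 54)/(2·22) ≡ 51/44. 44⁻¹ ≡ 43 (mod 61) since 44·43 = 1892 ≡ 1, so λ ≡ 51·43 ≡ 58.
  x = λ² - 11 - 11 = 3364 - 22 ≡ 48; y = λ·(11 - 48) - 22 ≡ 28. → (48, 28)
3Q: (48, 28) + (11, 22). λ = (22 - 28)/(11 - 48) ≡ 55/24 mod 61. 24⁻¹ ≡ 28 (mod 61), so λ ≡ 15.
  x = λ² - 48 - 11 = 225 - 59 ≡ 44; y = λ·(48 - 44) - 28 ≡ 32. → (44, 32)
4Q: (44, 32) + (11, 22). λ = (22 - 32)/(11 - 44) ≡ 51/28 mod 61. 28⁻¹ ≡ 24 (mod 61), so λ ≡ 4.
  x = λ² - 44 - 11 = 16 - 55 ≡ 22; y = λ·(44 - 22) - 32 ≡ 56. → (22, 56)
5Q: (22, 56) + (11, 22). λ = (22 - 56)/(11 - 22) ≡ 27/50 mod 61. 50⁻¹ ≡ 11 (mod 61), so λ ≡ 53.
  x = λ² - 22 - 11 = 2809 - 33 ≡ 31; y = λ·(22 - 31) - 56 ≡ 16. → (31, 16)
6Q: (31, 16) + (11, 22). λ = (22 - 16)/(11 - 31) ≡ 6/41 mod 61. 41⁻¹ ≡ 3 (mod 61), so λ ≡ 18.
  x = λ² - 31 - 11 = 324 - 42 ≡ 38; y = λ·(31 - 38) - 16 ≡ 41. → (38, 41)
7Q: (38, 41) + (11, 22). λ = (22 - 41)/(11 - 38) ≡ 42/34 mod 61. 34⁻¹ ≡ 9 (mod 61), so λ ≡ 12.
  x = λ² - 38 - 11 = 144 - 49 ≡ 34; y = λ·(38 - 34) - 41 ≡ 7. → (34, 7)
8Q: (34, 7) + (11, 22). λ = (22 - 7)/(11 - 34) ≡ 15/38 mod 61. 38⁻¹ ≡ 53 (mod 61) since 38·53 = 2014 ≡ 1, so λ ≡ 2.
  x = λ² - 34 - 11 = 4 - 45 ≡ 20; y = λ·(34 - 20) - 7 ≡ 21. → (20, 21)
9Q: (20, 21) + (11, 22). λ = (22 - 21)/(11 - 20) ≡ 1/52 mod 61. 52⁻¹ ≡ 27 (mod 61), so λ ≡ 27.
  x = λ² - 20 - 11 = 729 - 31 ≡ 27; y = λ·(20 - 27) - 21 ≡ 34. → (27, 34)

(27, 34)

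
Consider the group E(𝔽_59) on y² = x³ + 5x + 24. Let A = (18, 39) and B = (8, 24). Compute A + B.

(18, 39) + (8, 24). λ = (24 - 39)/(8 - 18) ≡ 44/49 mod 59. 49⁻¹ ≡ 53 (mod 59) since 49·53 = 2597 ≡ 1, so λ ≡ 31.
  x = λ² - 18 - 8 = 961 - 26 ≡ 50; y = λ·(18 - 50) - 39 ≡ 31. → (50, 31)

(50, 31)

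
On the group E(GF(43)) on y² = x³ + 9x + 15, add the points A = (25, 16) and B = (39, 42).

(25, 16) + (39, 42). λ = (42 - 16)/(39 - 25) ≡ 26/14 mod 43. 14⁻¹ ≡ 40 (mod 43), so λ ≡ 8.
  x = λ² - 25 - 39 = 64 - 64 ≡ 0; y = λ·(25 - 0) - 16 ≡ 12. → (0, 12)

(0, 12)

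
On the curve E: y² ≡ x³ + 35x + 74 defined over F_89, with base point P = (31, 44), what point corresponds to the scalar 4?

(74, 1)

Double-and-add on 4 = (100)₂. Start with P = (31, 44) for the leading 1-bit.
double: tangent at (31, 44): λ = (3·31² + 35)/(2·44) ≡ 70/88. 88⁻¹ ≡ 88 (mod 89) since 88·88 = 7744 ≡ 1, so λ ≡ 70·88 ≡ 19.
  x = λ² - 31 - 31 = 361 - 62 ≡ 32; y = λ·(31 - 32) - 44 ≡ 26. → (32, 26)
double: tangent at (32, 26): λ = (3·32² + 35)/(2·26) ≡ 81/52. 52⁻¹ ≡ 12 (mod 89) since 52·12 = 624 ≡ 1, so λ ≡ 81·12 ≡ 82.
  x = λ² - 32 - 32 = 6724 - 64 ≡ 74; y = λ·(32 - 74) - 26 ≡ 1. → (74, 1)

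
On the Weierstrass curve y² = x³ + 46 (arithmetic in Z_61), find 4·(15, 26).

Write P = (15, 26).
Double-and-add on 4 = (100)₂. Start with P = (15, 26) for the leading 1-bit.
double: tangent at (15, 26): λ = (3·15² + 0)/(2·26) ≡ 4/52. 52⁻¹ ≡ 27 (mod 61), so λ ≡ 4·27 ≡ 47.
  x = λ² - 15 - 15 = 2209 - 30 ≡ 44; y = λ·(15 - 44) - 26 ≡ 14. → (44, 14)
double: tangent at (44, 14): λ = (3·44² + 0)/(2·14) ≡ 13/28. 28⁻¹ ≡ 24 (mod 61), so λ ≡ 13·24 ≡ 7.
  x = λ² - 44 - 44 = 49 - 88 ≡ 22; y = λ·(44 - 22) - 14 ≡ 18. → (22, 18)

(22, 18)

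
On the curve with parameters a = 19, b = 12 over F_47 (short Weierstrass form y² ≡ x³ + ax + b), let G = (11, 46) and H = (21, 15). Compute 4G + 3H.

(13, 23)

First 4G:
Double-and-add on 4 = (100)₂. Start with G = (11, 46) for the leading 1-bit.
double: tangent at (11, 46): λ = (3·11² + 19)/(2·46) ≡ 6/45. 45⁻¹ ≡ 23 (mod 47) since 45·23 = 1035 ≡ 1, so λ ≡ 6·23 ≡ 44.
  x = λ² - 11 - 11 = 1936 - 22 ≡ 34; y = λ·(11 - 34) - 46 ≡ 23. → (34, 23)
double: tangent at (34, 23): λ = (3·34² + 19)/(2·23) ≡ 9/46. 46⁻¹ ≡ 46 (mod 47), so λ ≡ 9·46 ≡ 38.
  x = λ² - 34 - 34 = 1444 - 68 ≡ 13; y = λ·(34 - 13) - 23 ≡ 23. → (13, 23)
4G = (13, 23).
Next 3H:
Repeated addition: build up to 3H.
2H: tangent at (21, 15): λ = (3·21² + 19)/(2·15) ≡ 26/30. 30⁻¹ ≡ 11 (mod 47) since 30·11 = 330 ≡ 1, so λ ≡ 26·11 ≡ 4.
  x = λ² - 21 - 21 = 16 - 42 ≡ 21; y = λ·(21 - 21) - 15 ≡ 32. → (21, 32)
3H: (21, 32) + (21, 15): same x and y₁ ≡ -y₂, so the sum is ∞.
3H = ∞.
Finally 4G + 3H:
(13, 23) + ∞ = (13, 23) (identity).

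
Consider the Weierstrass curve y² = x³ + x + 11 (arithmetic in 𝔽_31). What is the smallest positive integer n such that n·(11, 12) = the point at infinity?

2P: tangent at (11, 12): λ = (3·11² + 1)/(2·12) ≡ 23/24. 24⁻¹ ≡ 22 (mod 31) since 24·22 = 528 ≡ 1, so λ ≡ 23·22 ≡ 10.
  x = λ² - 11 - 11 = 100 - 22 ≡ 16; y = λ·(11 - 16) - 12 ≡ 0. → (16, 0)
3P: (16, 0) + (11, 12). λ = (12 - 0)/(11 - 16) ≡ 12/26 mod 31. 26⁻¹ ≡ 6 (mod 31), so λ ≡ 10.
  x = λ² - 16 - 11 = 100 - 27 ≡ 11; y = λ·(16 - 11) - 0 ≡ 19. → (11, 19)
4P: (11, 19) + (11, 12): same x and y₁ ≡ -y₂, so the sum is the point at infinity.
4P = the point at infinity, so the order is 4.

4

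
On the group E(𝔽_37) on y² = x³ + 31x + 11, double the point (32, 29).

tangent at (32, 29): λ = (3·32² + 31)/(2·29) ≡ 32/21. 21⁻¹ ≡ 30 (mod 37) since 21·30 = 630 ≡ 1, so λ ≡ 32·30 ≡ 35.
  x = λ² - 32 - 32 = 1225 - 64 ≡ 14; y = λ·(32 - 14) - 29 ≡ 9. → (14, 9)

(14, 9)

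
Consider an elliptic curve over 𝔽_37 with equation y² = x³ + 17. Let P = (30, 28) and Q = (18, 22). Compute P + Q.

(17, 34)

(30, 28) + (18, 22). λ = (22 - 28)/(18 - 30) ≡ 31/25 mod 37. 25⁻¹ ≡ 3 (mod 37) since 25·3 = 75 ≡ 1, so λ ≡ 19.
  x = λ² - 30 - 18 = 361 - 48 ≡ 17; y = λ·(30 - 17) - 28 ≡ 34. → (17, 34)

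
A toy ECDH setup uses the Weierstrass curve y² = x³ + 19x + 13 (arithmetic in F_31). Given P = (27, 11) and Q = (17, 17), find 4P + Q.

(1, 8)

First 4P:
Double-and-add on 4 = (100)₂. Start with P = (27, 11) for the leading 1-bit.
double: tangent at (27, 11): λ = (3·27² + 19)/(2·11) ≡ 5/22. 22⁻¹ ≡ 24 (mod 31), so λ ≡ 5·24 ≡ 27.
  x = λ² - 27 - 27 = 729 - 54 ≡ 24; y = λ·(27 - 24) - 11 ≡ 8. → (24, 8)
double: tangent at (24, 8): λ = (3·24² + 19)/(2·8) ≡ 11/16. 16⁻¹ ≡ 2 (mod 31) since 16·2 = 32 ≡ 1, so λ ≡ 11·2 ≡ 22.
  x = λ² - 24 - 24 = 484 - 48 ≡ 2; y = λ·(24 - 2) - 8 ≡ 11. → (2, 11)
4P = (2, 11).
Finally 4P + Q:
(2, 11) + (17, 17). λ = (17 - 11)/(17 - 2) ≡ 6/15 mod 31. 15⁻¹ ≡ 29 (mod 31), so λ ≡ 19.
  x = λ² - 2 - 17 = 361 - 19 ≡ 1; y = λ·(2 - 1) - 11 ≡ 8. → (1, 8)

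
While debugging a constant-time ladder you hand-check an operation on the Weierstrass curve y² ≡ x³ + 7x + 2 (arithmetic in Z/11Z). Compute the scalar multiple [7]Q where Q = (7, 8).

O

Repeated addition: build up to 7Q.
2Q: tangent at (7, 8): λ = (3·7² + 7)/(2·8) ≡ 0/5. 5⁻¹ ≡ 9 (mod 11), so λ ≡ 0·9 ≡ 0.
  x = λ² - 7 - 7 = 0 - 14 ≡ 8; y = λ·(7 - 8) - 8 ≡ 3. → (8, 3)
3Q: (8, 3) + (7, 8). λ = (8 - 3)/(7 - 8) ≡ 5/10 mod 11. 10⁻¹ ≡ 10 (mod 11) since 10·10 = 100 ≡ 1, so λ ≡ 6.
  x = λ² - 8 - 7 = 36 - 15 ≡ 10; y = λ·(8 - 10) - 3 ≡ 7. → (10, 7)
4Q: (10, 7) + (7, 8). λ = (8 - 7)/(7 - 10) ≡ 1/8 mod 11. 8⁻¹ ≡ 7 (mod 11) since 8·7 = 56 ≡ 1, so λ ≡ 7.
  x = λ² - 10 - 7 = 49 - 17 ≡ 10; y = λ·(10 - 10) - 7 ≡ 4. → (10, 4)
5Q: (10, 4) + (7, 8). λ = (8 - 4)/(7 - 10) ≡ 4/8 mod 11. 8⁻¹ ≡ 7 (mod 11) since 8·7 = 56 ≡ 1, so λ ≡ 6.
  x = λ² - 10 - 7 = 36 - 17 ≡ 8; y = λ·(10 - 8) - 4 ≡ 8. → (8, 8)
6Q: (8, 8) + (7, 8). λ = (8 - 8)/(7 - 8) ≡ 0/10 mod 11. 10⁻¹ ≡ 10 (mod 11) since 10·10 = 100 ≡ 1, so λ ≡ 0.
  x = λ² - 8 - 7 = 0 - 15 ≡ 7; y = λ·(8 - 7) - 8 ≡ 3. → (7, 3)
7Q: (7, 3) + (7, 8): same x and y₁ ≡ -y₂, so the sum is the point at infinity.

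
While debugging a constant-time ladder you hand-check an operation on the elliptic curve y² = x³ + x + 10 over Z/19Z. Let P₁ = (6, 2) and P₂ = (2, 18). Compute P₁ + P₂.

(8, 6)

(6, 2) + (2, 18). λ = (18 - 2)/(2 - 6) ≡ 16/15 mod 19. 15⁻¹ ≡ 14 (mod 19) since 15·14 = 210 ≡ 1, so λ ≡ 15.
  x = λ² - 6 - 2 = 225 - 8 ≡ 8; y = λ·(6 - 8) - 2 ≡ 6. → (8, 6)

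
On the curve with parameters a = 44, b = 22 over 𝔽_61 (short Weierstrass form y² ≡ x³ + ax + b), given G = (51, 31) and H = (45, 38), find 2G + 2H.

(18, 34)

First 2G:
Repeated addition: build up to 2G.
2G: tangent at (51, 31): λ = (3·51² + 44)/(2·31) ≡ 39/1. 1⁻¹ ≡ 1 (mod 61), so λ ≡ 39·1 ≡ 39.
  x = λ² - 51 - 51 = 1521 - 102 ≡ 16; y = λ·(51 - 16) - 31 ≡ 53. → (16, 53)
2G = (16, 53).
Next 2H:
Repeated addition: build up to 2H.
2H: tangent at (45, 38): λ = (3·45² + 44)/(2·38) ≡ 19/15. 15⁻¹ ≡ 57 (mod 61), so λ ≡ 19·57 ≡ 46.
  x = λ² - 45 - 45 = 2116 - 90 ≡ 13; y = λ·(45 - 13) - 38 ≡ 31. → (13, 31)
2H = (13, 31).
Finally 2G + 2H:
(16, 53) + (13, 31). λ = (31 - 53)/(13 - 16) ≡ 39/58 mod 61. 58⁻¹ ≡ 20 (mod 61) since 58·20 = 1160 ≡ 1, so λ ≡ 48.
  x = λ² - 16 - 13 = 2304 - 29 ≡ 18; y = λ·(16 - 18) - 53 ≡ 34. → (18, 34)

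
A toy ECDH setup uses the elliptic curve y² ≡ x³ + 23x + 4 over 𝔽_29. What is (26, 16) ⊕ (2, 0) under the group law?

(24, 24)

(26, 16) + (2, 0). λ = (0 - 16)/(2 - 26) ≡ 13/5 mod 29. 5⁻¹ ≡ 6 (mod 29), so λ ≡ 20.
  x = λ² - 26 - 2 = 400 - 28 ≡ 24; y = λ·(26 - 24) - 16 ≡ 24. → (24, 24)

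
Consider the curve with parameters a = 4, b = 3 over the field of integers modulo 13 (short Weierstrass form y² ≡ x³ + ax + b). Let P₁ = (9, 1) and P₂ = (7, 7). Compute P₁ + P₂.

(9, 1) + (7, 7). λ = (7 - 1)/(7 - 9) ≡ 6/11 mod 13. 11⁻¹ ≡ 6 (mod 13) since 11·6 = 66 ≡ 1, so λ ≡ 10.
  x = λ² - 9 - 7 = 100 - 16 ≡ 6; y = λ·(9 - 6) - 1 ≡ 3. → (6, 3)

(6, 3)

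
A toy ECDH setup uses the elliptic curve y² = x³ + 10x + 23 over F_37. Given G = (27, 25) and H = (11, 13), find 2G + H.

First 2G:
Repeated addition: build up to 2G.
2G: tangent at (27, 25): λ = (3·27² + 10)/(2·25) ≡ 14/13. 13⁻¹ ≡ 20 (mod 37) since 13·20 = 260 ≡ 1, so λ ≡ 14·20 ≡ 21.
  x = λ² - 27 - 27 = 441 - 54 ≡ 17; y = λ·(27 - 17) - 25 ≡ 0. → (17, 0)
2G = (17, 0).
Finally 2G + H:
(17, 0) + (11, 13). λ = (13 - 0)/(11 - 17) ≡ 13/31 mod 37. 31⁻¹ ≡ 6 (mod 37), so λ ≡ 4.
  x = λ² - 17 - 11 = 16 - 28 ≡ 25; y = λ·(17 - 25) - 0 ≡ 5. → (25, 5)

(25, 5)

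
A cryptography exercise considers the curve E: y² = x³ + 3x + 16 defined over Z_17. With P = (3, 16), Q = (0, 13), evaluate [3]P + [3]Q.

First 3P:
Repeated addition: build up to 3P.
2P: tangent at (3, 16): λ = (3·3² + 3)/(2·16) ≡ 13/15. 15⁻¹ ≡ 8 (mod 17) since 15·8 = 120 ≡ 1, so λ ≡ 13·8 ≡ 2.
  x = λ² - 3 - 3 = 4 - 6 ≡ 15; y = λ·(3 - 15) - 16 ≡ 11. → (15, 11)
3P: (15, 11) + (3, 16). λ = (16 - 11)/(3 - 15) ≡ 5/5 mod 17. 5⁻¹ ≡ 7 (mod 17) since 5·7 = 35 ≡ 1, so λ ≡ 1.
  x = λ² - 15 - 3 = 1 - 18 ≡ 0; y = λ·(15 - 0) - 11 ≡ 4. → (0, 4)
3P = (0, 4).
Next 3Q:
Repeated addition: build up to 3Q.
2Q: tangent at (0, 13): λ = (3·0² + 3)/(2·13) ≡ 3/9. 9⁻¹ ≡ 2 (mod 17), so λ ≡ 3·2 ≡ 6.
  x = λ² - 0 - 0 = 36 - 0 ≡ 2; y = λ·(0 - 2) - 13 ≡ 9. → (2, 9)
3Q: (2, 9) + (0, 13). λ = (13 - 9)/(0 - 2) ≡ 4/15 mod 17. 15⁻¹ ≡ 8 (mod 17), so λ ≡ 15.
  x = λ² - 2 - 0 = 225 - 2 ≡ 2; y = λ·(2 - 2) - 9 ≡ 8. → (2, 8)
3Q = (2, 8).
Finally 3P + 3Q:
(0, 4) + (2, 8). λ = (8 - 4)/(2 - 0) ≡ 4/2 mod 17. 2⁻¹ ≡ 9 (mod 17), so λ ≡ 2.
  x = λ² - 0 - 2 = 4 - 2 ≡ 2; y = λ·(0 - 2) - 4 ≡ 9. → (2, 9)

(2, 9)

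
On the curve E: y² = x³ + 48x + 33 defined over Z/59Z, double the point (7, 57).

tangent at (7, 57): λ = (3·7² + 48)/(2·57) ≡ 18/55. 55⁻¹ ≡ 44 (mod 59) since 55·44 = 2420 ≡ 1, so λ ≡ 18·44 ≡ 25.
  x = λ² - 7 - 7 = 625 - 14 ≡ 21; y = λ·(7 - 21) - 57 ≡ 6. → (21, 6)

(21, 6)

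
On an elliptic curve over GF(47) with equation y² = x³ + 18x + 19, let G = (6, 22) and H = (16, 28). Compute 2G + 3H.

First 2G:
Repeated addition: build up to 2G.
2G: tangent at (6, 22): λ = (3·6² + 18)/(2·22) ≡ 32/44. 44⁻¹ ≡ 31 (mod 47), so λ ≡ 32·31 ≡ 5.
  x = λ² - 6 - 6 = 25 - 12 ≡ 13; y = λ·(6 - 13) - 22 ≡ 37. → (13, 37)
2G = (13, 37).
Next 3H:
Repeated addition: build up to 3H.
2H: tangent at (16, 28): λ = (3·16² + 18)/(2·28) ≡ 34/9. 9⁻¹ ≡ 21 (mod 47) since 9·21 = 189 ≡ 1, so λ ≡ 34·21 ≡ 9.
  x = λ² - 16 - 16 = 81 - 32 ≡ 2; y = λ·(16 - 2) - 28 ≡ 4. → (2, 4)
3H: (2, 4) + (16, 28). λ = (28 - 4)/(16 - 2) ≡ 24/14 mod 47. 14⁻¹ ≡ 37 (mod 47) since 14·37 = 518 ≡ 1, so λ ≡ 42.
  x = λ² - 2 - 16 = 1764 - 18 ≡ 7; y = λ·(2 - 7) - 4 ≡ 21. → (7, 21)
3H = (7, 21).
Finally 2G + 3H:
(13, 37) + (7, 21). λ = (21 - 37)/(7 - 13) ≡ 31/41 mod 47. 41⁻¹ ≡ 39 (mod 47) since 41·39 = 1599 ≡ 1, so λ ≡ 34.
  x = λ² - 13 - 7 = 1156 - 20 ≡ 8; y = λ·(13 - 8) - 37 ≡ 39. → (8, 39)

(8, 39)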